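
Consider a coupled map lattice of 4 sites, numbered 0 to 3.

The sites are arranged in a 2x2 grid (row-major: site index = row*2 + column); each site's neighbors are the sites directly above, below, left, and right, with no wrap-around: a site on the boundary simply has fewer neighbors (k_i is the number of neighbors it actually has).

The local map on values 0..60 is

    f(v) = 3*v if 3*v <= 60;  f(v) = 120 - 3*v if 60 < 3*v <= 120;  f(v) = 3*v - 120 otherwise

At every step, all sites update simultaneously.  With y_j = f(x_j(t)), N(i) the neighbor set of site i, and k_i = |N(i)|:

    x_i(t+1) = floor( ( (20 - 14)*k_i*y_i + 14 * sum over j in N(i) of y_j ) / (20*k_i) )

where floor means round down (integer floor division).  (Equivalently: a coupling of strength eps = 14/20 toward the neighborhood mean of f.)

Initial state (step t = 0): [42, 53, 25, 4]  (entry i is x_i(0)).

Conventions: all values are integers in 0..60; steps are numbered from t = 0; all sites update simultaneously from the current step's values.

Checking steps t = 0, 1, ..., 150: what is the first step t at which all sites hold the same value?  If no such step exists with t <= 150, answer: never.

Simulating step by step:
t=0: [42, 53, 25, 4]  (not all equal)
t=1: [31, 18, 19, 33]  (not all equal)
t=2: [46, 33, 33, 45]  (not all equal)
t=3: [20, 17, 17, 19]  (not all equal)
t=4: [53, 56, 56, 52]  (not all equal)
t=5: [45, 40, 40, 44]  (not all equal)
t=6: [4, 9, 9, 3]  (not all equal)
t=7: [22, 15, 15, 21]  (not all equal)
t=8: [47, 52, 52, 48]  (not all equal)
t=9: [31, 26, 26, 32]  (not all equal)
t=10: [37, 30, 30, 36]  (not all equal)
t=11: [23, 16, 16, 24]  (not all equal)
t=12: [48, 49, 49, 48]  (not all equal)
t=13: [26, 24, 24, 26]  (not all equal)
t=14: [46, 43, 43, 46]  (not all equal)
t=15: [11, 15, 15, 11]  (not all equal)
t=16: [41, 36, 36, 41]  (not all equal)
t=17: [9, 5, 5, 9]  (not all equal)
t=18: [18, 23, 23, 18]  (not all equal)
t=19: [51, 53, 53, 51]  (not all equal)
t=20: [37, 34, 34, 37]  (not all equal)
t=21: [15, 11, 11, 15]  (not all equal)
t=22: [36, 41, 41, 36]  (not all equal)
t=23: [5, 9, 9, 5]  (not all equal)
t=24: [23, 18, 18, 23]  (not all equal)
t=25: [53, 51, 51, 53]  (not all equal)
t=26: [34, 37, 37, 34]  (not all equal)
t=27: [11, 15, 15, 11]  (not all equal)

Answer: never
Key observation: The state at step 15 reappears at step 27 — the system is in a cycle of period 12 from step 15 on.  No step 0..27 is synchronized, and the cycle repeats forever, so no step up to 150 (or ever) has all sites equal.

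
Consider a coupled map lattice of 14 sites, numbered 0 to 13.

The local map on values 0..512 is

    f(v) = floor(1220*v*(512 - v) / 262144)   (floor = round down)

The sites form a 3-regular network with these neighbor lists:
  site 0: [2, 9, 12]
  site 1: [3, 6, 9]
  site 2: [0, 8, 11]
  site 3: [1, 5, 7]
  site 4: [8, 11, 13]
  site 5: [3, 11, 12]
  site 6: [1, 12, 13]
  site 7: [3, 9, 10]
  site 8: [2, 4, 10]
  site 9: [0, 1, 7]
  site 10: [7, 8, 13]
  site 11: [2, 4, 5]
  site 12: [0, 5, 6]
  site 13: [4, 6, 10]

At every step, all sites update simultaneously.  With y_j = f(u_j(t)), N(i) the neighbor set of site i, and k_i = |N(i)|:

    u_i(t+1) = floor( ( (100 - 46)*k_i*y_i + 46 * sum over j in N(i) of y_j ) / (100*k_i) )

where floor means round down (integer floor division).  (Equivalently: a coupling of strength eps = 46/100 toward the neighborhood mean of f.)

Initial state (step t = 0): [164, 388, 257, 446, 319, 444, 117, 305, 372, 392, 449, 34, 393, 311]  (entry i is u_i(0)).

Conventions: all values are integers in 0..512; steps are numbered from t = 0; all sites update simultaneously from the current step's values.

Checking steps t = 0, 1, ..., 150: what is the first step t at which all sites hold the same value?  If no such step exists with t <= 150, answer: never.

Simulating step by step:
t=0: [164, 388, 257, 446, 319, 444, 117, 305, 372, 392, 449, 34, 393, 311]  (not all equal)
t=1: [256, 207, 253, 174, 247, 141, 228, 232, 241, 237, 197, 152, 212, 253]  (not all equal)
t=2: [303, 292, 296, 275, 296, 257, 299, 295, 301, 301, 294, 267, 289, 301]  (not all equal)
t=3: [295, 298, 297, 301, 297, 303, 296, 297, 296, 295, 296, 301, 298, 295]  (not all equal)
t=4: [296, 296, 296, 295, 296, 294, 296, 296, 297, 296, 297, 295, 296, 297]  (not all equal)
t=5: [297, 297, 297, 297, 297, 297, 297, 297, 297, 297, 297, 297, 297, 297]  (all equal)

Answer: 5
Key observation: Synchronization is absorbing here: once all sites are equal they stay equal, and step 5 is the first all-equal step.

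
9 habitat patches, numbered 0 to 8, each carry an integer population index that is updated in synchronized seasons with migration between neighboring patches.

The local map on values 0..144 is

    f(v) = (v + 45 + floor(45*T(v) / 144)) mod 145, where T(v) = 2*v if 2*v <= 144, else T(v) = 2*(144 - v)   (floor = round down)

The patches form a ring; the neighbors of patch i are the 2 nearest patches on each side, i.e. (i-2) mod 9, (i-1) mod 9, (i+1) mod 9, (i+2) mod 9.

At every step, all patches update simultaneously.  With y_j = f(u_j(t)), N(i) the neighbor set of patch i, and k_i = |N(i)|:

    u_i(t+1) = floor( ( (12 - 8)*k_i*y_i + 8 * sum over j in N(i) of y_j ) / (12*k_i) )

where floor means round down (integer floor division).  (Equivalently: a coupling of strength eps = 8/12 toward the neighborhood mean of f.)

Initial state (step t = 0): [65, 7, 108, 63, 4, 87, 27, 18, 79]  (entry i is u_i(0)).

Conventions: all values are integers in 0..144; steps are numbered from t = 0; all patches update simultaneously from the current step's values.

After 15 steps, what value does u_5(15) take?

Answer: u_5(15) = 17

Derivation:
t=0: [65, 7, 108, 63, 4, 87, 27, 18, 79]
t=1: [31, 28, 29, 27, 40, 43, 57, 47, 43]
t=2: [101, 94, 94, 97, 108, 114, 122, 117, 111]
t=3: [28, 26, 26, 27, 29, 31, 32, 31, 30]
t=4: [90, 88, 88, 89, 91, 93, 94, 94, 92]
t=5: [23, 23, 23, 23, 23, 24, 24, 24, 24]
t=6: [82, 82, 82, 82, 82, 83, 83, 83, 83]
t=7: [20, 20, 20, 20, 20, 20, 20, 20, 20]
t=8: [77, 77, 77, 77, 77, 77, 77, 77, 77]
t=9: [18, 18, 18, 18, 18, 18, 18, 18, 18]
t=10: [74, 74, 74, 74, 74, 74, 74, 74, 74]
t=11: [17, 17, 17, 17, 17, 17, 17, 17, 17]
t=12: [72, 72, 72, 72, 72, 72, 72, 72, 72]
t=13: [17, 17, 17, 17, 17, 17, 17, 17, 17]
t=14: [72, 72, 72, 72, 72, 72, 72, 72, 72]
t=15: [17, 17, 17, 17, 17, 17, 17, 17, 17]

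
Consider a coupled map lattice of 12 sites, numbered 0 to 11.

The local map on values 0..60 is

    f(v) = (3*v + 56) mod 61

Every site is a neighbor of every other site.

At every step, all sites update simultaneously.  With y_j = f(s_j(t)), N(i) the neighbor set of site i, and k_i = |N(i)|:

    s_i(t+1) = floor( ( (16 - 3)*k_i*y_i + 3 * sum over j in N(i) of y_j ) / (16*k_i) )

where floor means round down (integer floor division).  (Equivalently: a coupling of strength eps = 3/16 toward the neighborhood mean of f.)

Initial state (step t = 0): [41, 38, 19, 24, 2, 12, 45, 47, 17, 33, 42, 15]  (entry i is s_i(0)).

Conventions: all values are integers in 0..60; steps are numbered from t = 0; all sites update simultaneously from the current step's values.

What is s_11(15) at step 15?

Answer: s_11(15) = 17

Derivation:
t=0: [41, 38, 19, 24, 2, 12, 45, 47, 17, 33, 42, 15]
t=1: [52, 44, 48, 11, 7, 31, 13, 17, 43, 33, 54, 38]
t=2: [28, 9, 18, 27, 18, 26, 32, 42, 7, 31, 33, 43]
t=3: [19, 23, 44, 17, 44, 15, 29, 53, 18, 27, 31, 7]
t=4: [46, 7, 9, 41, 9, 37, 22, 30, 44, 17, 26, 18]
t=5: [14, 17, 22, 50, 22, 41, 5, 24, 9, 41, 14, 44]
t=6: [34, 41, 5, 23, 5, 50, 13, 9, 22, 50, 34, 9]
t=7: [33, 50, 12, 7, 12, 23, 31, 22, 4, 23, 33, 22]
t=8: [29, 21, 28, 16, 28, 5, 25, 3, 9, 5, 29, 3]
t=9: [20, 50, 18, 38, 18, 12, 11, 7, 21, 12, 20, 7]
t=10: [51, 26, 46, 46, 46, 32, 30, 20, 53, 32, 51, 20]
t=11: [26, 15, 14, 14, 14, 29, 24, 49, 30, 29, 26, 49]
t=12: [14, 36, 34, 34, 34, 21, 9, 20, 23, 21, 14, 20]
t=13: [37, 41, 36, 36, 36, 54, 25, 51, 10, 54, 37, 51]
t=14: [43, 52, 40, 40, 40, 35, 14, 27, 27, 35, 43, 27]
t=15: [7, 29, 49, 49, 49, 37, 35, 17, 17, 37, 7, 17]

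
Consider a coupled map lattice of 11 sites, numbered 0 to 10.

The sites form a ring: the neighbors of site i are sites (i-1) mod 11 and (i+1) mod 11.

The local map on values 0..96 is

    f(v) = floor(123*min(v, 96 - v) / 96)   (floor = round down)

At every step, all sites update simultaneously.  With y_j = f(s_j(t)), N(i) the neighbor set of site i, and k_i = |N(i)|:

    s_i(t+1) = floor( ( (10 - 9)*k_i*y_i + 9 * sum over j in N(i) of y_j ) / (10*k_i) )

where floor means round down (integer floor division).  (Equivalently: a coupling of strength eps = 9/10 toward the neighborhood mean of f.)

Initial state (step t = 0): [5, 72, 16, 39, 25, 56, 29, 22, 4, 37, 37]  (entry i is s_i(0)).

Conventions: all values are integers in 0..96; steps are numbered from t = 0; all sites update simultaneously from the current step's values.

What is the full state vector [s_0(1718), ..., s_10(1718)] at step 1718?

Simulating step by step:
t=0: [5, 72, 16, 39, 25, 56, 29, 22, 4, 37, 37]
t=1: [35, 14, 37, 28, 48, 36, 39, 21, 34, 28, 28]
t=2: [27, 42, 28, 52, 42, 54, 37, 44, 31, 38, 39]
t=3: [49, 36, 52, 45, 54, 50, 53, 44, 50, 44, 41]
t=4: [50, 56, 51, 54, 57, 54, 56, 56, 56, 55, 57]
t=5: [50, 56, 52, 53, 52, 50, 51, 51, 51, 50, 54]
t=6: [52, 56, 53, 55, 56, 56, 57, 57, 57, 55, 57]
t=7: [50, 55, 51, 52, 51, 50, 49, 49, 50, 49, 53]
t=8: [53, 56, 54, 56, 57, 58, 59, 59, 59, 56, 58]
t=9: [50, 53, 51, 51, 49, 48, 47, 47, 48, 47, 52]
t=10: [55, 57, 56, 58, 59, 60, 60, 60, 60, 58, 58]
t=11: [48, 51, 48, 48, 47, 46, 46, 46, 46, 47, 49]
t=12: [58, 60, 59, 60, 59, 58, 58, 58, 58, 59, 60]
t=13: [46, 47, 46, 46, 47, 47, 48, 48, 47, 47, 47]
t=14: [59, 58, 58, 58, 59, 60, 60, 60, 60, 60, 59]
t=15: [47, 47, 48, 47, 47, 46, 46, 46, 46, 46, 46]
t=16: [59, 60, 60, 60, 59, 58, 58, 58, 58, 58, 58]
t=17: [47, 46, 46, 46, 47, 47, 48, 48, 48, 48, 47]
t=18: [59, 58, 58, 58, 59, 60, 60, 61, 61, 60, 60]
t=19: [47, 47, 48, 47, 47, 46, 45, 44, 44, 45, 46]
t=20: [59, 60, 60, 60, 59, 58, 57, 56, 56, 57, 58]
t=21: [47, 46, 46, 46, 47, 48, 49, 50, 50, 49, 48]
t=22: [59, 58, 58, 58, 59, 60, 59, 58, 58, 59, 60]
t=23: [47, 47, 48, 47, 47, 46, 47, 47, 47, 47, 46]
t=24: [59, 60, 60, 60, 59, 59, 59, 60, 60, 59, 59]
t=25: [46, 46, 46, 46, 46, 47, 46, 46, 46, 46, 47]
t=26: [58, 58, 58, 58, 58, 58, 58, 58, 58, 58, 58]
t=27: [48, 48, 48, 48, 48, 48, 48, 48, 48, 48, 48]
t=28: [61, 61, 61, 61, 61, 61, 61, 61, 61, 61, 61]
t=29: [44, 44, 44, 44, 44, 44, 44, 44, 44, 44, 44]
t=30: [56, 56, 56, 56, 56, 56, 56, 56, 56, 56, 56]
t=31: [51, 51, 51, 51, 51, 51, 51, 51, 51, 51, 51]
t=32: [57, 57, 57, 57, 57, 57, 57, 57, 57, 57, 57]
t=33: [49, 49, 49, 49, 49, 49, 49, 49, 49, 49, 49]
t=34: [60, 60, 60, 60, 60, 60, 60, 60, 60, 60, 60]
t=35: [46, 46, 46, 46, 46, 46, 46, 46, 46, 46, 46]
t=36: [58, 58, 58, 58, 58, 58, 58, 58, 58, 58, 58]

Answer: [61, 61, 61, 61, 61, 61, 61, 61, 61, 61, 61]
Key observation: The state at step 26, [58, 58, 58, 58, 58, 58, 58, 58, 58, 58, 58], reappears at step 36: the system is in a cycle of period 10 from step 26 on.  Therefore the state at step 1718 equals the state at step 26 + ((1718 - 26) mod 10) = 28, which is [61, 61, 61, 61, 61, 61, 61, 61, 61, 61, 61].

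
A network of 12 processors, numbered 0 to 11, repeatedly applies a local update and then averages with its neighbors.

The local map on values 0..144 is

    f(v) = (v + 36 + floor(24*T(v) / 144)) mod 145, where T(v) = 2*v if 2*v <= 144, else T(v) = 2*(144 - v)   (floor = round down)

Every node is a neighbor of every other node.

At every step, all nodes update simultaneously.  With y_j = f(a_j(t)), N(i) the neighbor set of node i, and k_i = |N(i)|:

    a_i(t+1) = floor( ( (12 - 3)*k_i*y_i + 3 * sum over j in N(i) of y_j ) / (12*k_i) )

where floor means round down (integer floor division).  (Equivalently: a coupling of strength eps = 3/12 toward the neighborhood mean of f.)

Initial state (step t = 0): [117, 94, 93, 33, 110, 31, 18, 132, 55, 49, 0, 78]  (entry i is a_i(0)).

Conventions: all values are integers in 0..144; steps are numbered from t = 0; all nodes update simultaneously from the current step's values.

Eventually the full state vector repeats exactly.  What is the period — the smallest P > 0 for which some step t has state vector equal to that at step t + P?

Answer: 3
Key observation: The state at step 15, [123, 123, 123, 38, 123, 38, 38, 123, 85, 38, 123, 85], reappears at step 18 — and no state repeats earlier — so the cycle the system enters has period 3.

Derivation:
t=0: [117, 94, 93, 33, 110, 31, 18, 132, 55, 49, 0, 78]
t=1: [27, 15, 15, 73, 23, 70, 58, 34, 94, 88, 41, 113]
t=2: [74, 62, 62, 117, 69, 115, 103, 80, 22, 124, 87, 31]
t=3: [118, 108, 108, 34, 115, 33, 27, 121, 69, 37, 125, 78]
t=4: [27, 23, 23, 74, 26, 73, 67, 29, 108, 77, 31, 114]
t=5: [74, 70, 70, 118, 73, 118, 113, 76, 30, 120, 78, 33]
t=6: [119, 116, 116, 35, 119, 35, 33, 120, 78, 36, 122, 81]
t=7: [29, 27, 27, 75, 29, 75, 74, 29, 115, 77, 30, 116]
t=8: [76, 75, 75, 120, 76, 120, 119, 76, 33, 121, 78, 34]
t=9: [121, 121, 121, 37, 121, 37, 36, 121, 81, 37, 122, 82]
t=10: [30, 30, 30, 78, 30, 78, 77, 30, 116, 78, 31, 116]
t=11: [78, 78, 78, 122, 78, 122, 121, 78, 35, 122, 79, 35]
t=12: [122, 122, 122, 38, 122, 38, 37, 122, 83, 38, 122, 83]
t=13: [31, 31, 31, 79, 31, 79, 78, 31, 117, 79, 31, 117]
t=14: [79, 79, 79, 122, 79, 122, 122, 79, 36, 122, 79, 36]
t=15: [123, 123, 123, 38, 123, 38, 38, 123, 85, 38, 123, 85]
t=16: [32, 32, 32, 79, 32, 79, 79, 32, 118, 79, 32, 118]
t=17: [80, 80, 80, 122, 80, 122, 122, 80, 36, 122, 80, 36]
t=18: [123, 123, 123, 38, 123, 38, 38, 123, 85, 38, 123, 85]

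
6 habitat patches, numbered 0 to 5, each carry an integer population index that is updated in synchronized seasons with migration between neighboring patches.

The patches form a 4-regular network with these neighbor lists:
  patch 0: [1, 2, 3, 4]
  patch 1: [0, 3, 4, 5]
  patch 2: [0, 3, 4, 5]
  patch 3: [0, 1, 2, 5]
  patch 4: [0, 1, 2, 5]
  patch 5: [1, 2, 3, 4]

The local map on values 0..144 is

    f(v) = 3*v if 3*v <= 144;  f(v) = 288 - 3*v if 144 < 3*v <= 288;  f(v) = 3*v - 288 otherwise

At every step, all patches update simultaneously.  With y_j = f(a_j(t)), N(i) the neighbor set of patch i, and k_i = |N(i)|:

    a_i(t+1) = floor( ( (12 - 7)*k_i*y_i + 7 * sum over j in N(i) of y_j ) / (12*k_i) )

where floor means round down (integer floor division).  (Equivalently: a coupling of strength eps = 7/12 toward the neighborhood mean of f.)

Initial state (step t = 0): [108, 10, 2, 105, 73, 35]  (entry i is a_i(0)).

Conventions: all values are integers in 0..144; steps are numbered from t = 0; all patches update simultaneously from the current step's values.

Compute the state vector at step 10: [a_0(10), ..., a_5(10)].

Answer: [81, 81, 83, 85, 79, 83]

Derivation:
t=0: [108, 10, 2, 105, 73, 35]
t=1: [34, 47, 37, 37, 54, 63]
t=2: [113, 122, 110, 112, 118, 112]
t=3: [55, 63, 48, 51, 59, 54]
t=4: [122, 113, 132, 128, 118, 123]
t=5: [79, 68, 91, 86, 73, 80]
t=6: [50, 63, 35, 41, 57, 48]
t=7: [122, 117, 119, 122, 119, 124]
t=8: [73, 71, 73, 75, 71, 75]
t=9: [69, 70, 68, 66, 71, 67]
t=10: [81, 81, 83, 85, 79, 83]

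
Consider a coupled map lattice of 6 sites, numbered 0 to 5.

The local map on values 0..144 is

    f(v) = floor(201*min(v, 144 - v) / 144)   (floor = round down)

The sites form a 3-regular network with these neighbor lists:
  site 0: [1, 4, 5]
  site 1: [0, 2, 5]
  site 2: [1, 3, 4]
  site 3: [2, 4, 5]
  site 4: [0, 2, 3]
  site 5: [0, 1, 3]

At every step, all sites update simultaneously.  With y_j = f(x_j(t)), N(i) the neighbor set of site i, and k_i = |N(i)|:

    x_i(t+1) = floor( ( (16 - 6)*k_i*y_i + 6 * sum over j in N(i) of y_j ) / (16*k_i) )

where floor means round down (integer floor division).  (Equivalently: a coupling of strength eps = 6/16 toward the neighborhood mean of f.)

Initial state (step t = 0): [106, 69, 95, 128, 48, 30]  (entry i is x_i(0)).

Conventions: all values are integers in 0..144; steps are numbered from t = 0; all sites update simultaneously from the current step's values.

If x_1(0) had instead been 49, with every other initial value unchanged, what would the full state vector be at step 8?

Answer: [67, 65, 64, 65, 66, 65]
Key observation: This trace re-runs the system from the modified initial state.

Derivation:
t=0: [106, 49, 95, 128, 48, 30]
t=1: [55, 62, 62, 35, 59, 43]
t=2: [76, 81, 80, 58, 77, 63]
t=3: [92, 88, 88, 83, 91, 87]
t=4: [73, 77, 78, 81, 75, 78]
t=5: [97, 93, 92, 89, 94, 92]
t=6: [67, 70, 72, 74, 69, 71]
t=7: [94, 97, 98, 97, 96, 97]
t=8: [67, 65, 64, 65, 66, 65]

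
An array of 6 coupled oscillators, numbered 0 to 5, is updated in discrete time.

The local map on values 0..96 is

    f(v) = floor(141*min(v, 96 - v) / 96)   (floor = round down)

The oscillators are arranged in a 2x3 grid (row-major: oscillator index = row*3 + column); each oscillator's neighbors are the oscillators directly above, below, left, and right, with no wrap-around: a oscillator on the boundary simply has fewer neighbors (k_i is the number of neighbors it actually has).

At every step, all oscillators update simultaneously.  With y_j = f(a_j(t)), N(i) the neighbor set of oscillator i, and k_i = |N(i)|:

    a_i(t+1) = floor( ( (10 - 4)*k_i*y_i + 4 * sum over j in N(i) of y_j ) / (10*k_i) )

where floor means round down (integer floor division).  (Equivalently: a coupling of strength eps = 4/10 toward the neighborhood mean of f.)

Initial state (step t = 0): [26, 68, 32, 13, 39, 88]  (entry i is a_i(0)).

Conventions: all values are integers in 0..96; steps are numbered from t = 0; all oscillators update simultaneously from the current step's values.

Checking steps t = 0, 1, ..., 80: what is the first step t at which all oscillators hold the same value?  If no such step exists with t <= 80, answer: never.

Answer: never
Key observation: The state at step 26 reappears at step 36 — the system is in a cycle of period 10 from step 26 on.  No step 0..36 is synchronized, and the cycle repeats forever, so no step up to 80 (or ever) has all oscillators equal.

Derivation:
t=0: [26, 68, 32, 13, 39, 88]  (not all equal)
t=1: [34, 43, 38, 30, 43, 27]  (not all equal)
t=2: [50, 60, 53, 48, 57, 47]  (not all equal)
t=3: [64, 56, 62, 66, 59, 65]  (not all equal)
t=4: [48, 54, 50, 46, 52, 47]  (not all equal)
t=5: [67, 63, 66, 67, 64, 67]  (not all equal)
t=6: [43, 46, 44, 43, 45, 43]  (not all equal)
t=7: [63, 65, 64, 63, 65, 63]  (not all equal)
t=8: [47, 45, 46, 47, 45, 47]  (not all equal)
t=9: [68, 66, 67, 68, 66, 68]  (not all equal)
t=10: [41, 43, 42, 41, 43, 41]  (not all equal)
t=11: [60, 62, 61, 60, 62, 60]  (not all equal)
t=12: [51, 49, 50, 51, 49, 51]  (not all equal)
t=13: [66, 68, 67, 66, 68, 66]  (not all equal)
t=14: [43, 41, 42, 43, 41, 43]  (not all equal)
t=15: [62, 60, 61, 62, 60, 62]  (not all equal)
t=16: [49, 51, 50, 49, 51, 50]  (not all equal)
t=17: [68, 66, 66, 68, 66, 66]  (not all equal)
t=18: [41, 43, 44, 41, 43, 44]  (not all equal)
t=19: [60, 62, 63, 60, 62, 63]  (not all equal)
t=20: [51, 49, 48, 51, 49, 48]  (not all equal)
t=21: [66, 68, 69, 66, 68, 69]  (not all equal)
t=22: [43, 41, 39, 43, 41, 39]  (not all equal)
t=23: [62, 60, 57, 62, 60, 57]  (not all equal)
t=24: [49, 52, 56, 49, 52, 56]  (not all equal)
t=25: [68, 63, 59, 68, 63, 59]  (not all equal)
t=26: [42, 47, 52, 42, 47, 52]  (not all equal)
t=27: [62, 67, 65, 62, 67, 65]  (not all equal)
t=28: [47, 43, 44, 47, 43, 44]  (not all equal)
t=29: [67, 63, 63, 67, 63, 63]  (not all equal)
t=30: [43, 47, 48, 43, 47, 48]  (not all equal)
t=31: [64, 68, 69, 64, 68, 69]  (not all equal)
t=32: [45, 41, 39, 45, 41, 39]  (not all equal)
t=33: [64, 60, 57, 64, 60, 57]  (not all equal)
t=34: [48, 52, 56, 48, 52, 56]  (not all equal)
t=35: [68, 64, 59, 68, 64, 59]  (not all equal)
t=36: [42, 47, 52, 42, 47, 52]  (not all equal)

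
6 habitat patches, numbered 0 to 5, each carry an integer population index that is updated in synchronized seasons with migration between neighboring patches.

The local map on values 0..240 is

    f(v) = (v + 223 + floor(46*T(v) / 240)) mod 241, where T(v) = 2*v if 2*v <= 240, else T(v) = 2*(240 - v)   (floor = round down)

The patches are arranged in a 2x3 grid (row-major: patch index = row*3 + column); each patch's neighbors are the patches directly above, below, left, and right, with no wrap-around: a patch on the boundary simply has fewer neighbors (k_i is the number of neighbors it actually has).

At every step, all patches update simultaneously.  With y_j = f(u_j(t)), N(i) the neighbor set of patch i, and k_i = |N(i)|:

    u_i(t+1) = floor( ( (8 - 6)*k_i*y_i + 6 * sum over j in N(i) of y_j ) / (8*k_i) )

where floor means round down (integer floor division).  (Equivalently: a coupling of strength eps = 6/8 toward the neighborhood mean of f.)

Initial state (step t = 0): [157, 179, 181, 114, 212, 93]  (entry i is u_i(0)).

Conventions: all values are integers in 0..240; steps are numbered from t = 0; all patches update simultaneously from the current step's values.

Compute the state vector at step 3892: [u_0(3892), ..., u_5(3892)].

Answer: [191, 191, 191, 191, 191, 191]
Key observation: The state at step 8, [191, 191, 191, 191, 191, 191], reappears at step 9: the system is in a cycle of period 1 from step 8 on.  Therefore the state at step 3892 equals the state at step 8 + ((3892 - 8) mod 1) = 8, which is [191, 191, 191, 191, 191, 191].

Derivation:
t=0: [157, 179, 181, 114, 212, 93]
t=1: [163, 185, 156, 175, 159, 173]
t=2: [181, 176, 180, 175, 180, 173]
t=3: [182, 184, 182, 184, 182, 183]
t=4: [186, 186, 186, 186, 186, 186]
t=5: [188, 188, 188, 188, 188, 188]
t=6: [189, 189, 189, 189, 189, 189]
t=7: [190, 190, 190, 190, 190, 190]
t=8: [191, 191, 191, 191, 191, 191]
t=9: [191, 191, 191, 191, 191, 191]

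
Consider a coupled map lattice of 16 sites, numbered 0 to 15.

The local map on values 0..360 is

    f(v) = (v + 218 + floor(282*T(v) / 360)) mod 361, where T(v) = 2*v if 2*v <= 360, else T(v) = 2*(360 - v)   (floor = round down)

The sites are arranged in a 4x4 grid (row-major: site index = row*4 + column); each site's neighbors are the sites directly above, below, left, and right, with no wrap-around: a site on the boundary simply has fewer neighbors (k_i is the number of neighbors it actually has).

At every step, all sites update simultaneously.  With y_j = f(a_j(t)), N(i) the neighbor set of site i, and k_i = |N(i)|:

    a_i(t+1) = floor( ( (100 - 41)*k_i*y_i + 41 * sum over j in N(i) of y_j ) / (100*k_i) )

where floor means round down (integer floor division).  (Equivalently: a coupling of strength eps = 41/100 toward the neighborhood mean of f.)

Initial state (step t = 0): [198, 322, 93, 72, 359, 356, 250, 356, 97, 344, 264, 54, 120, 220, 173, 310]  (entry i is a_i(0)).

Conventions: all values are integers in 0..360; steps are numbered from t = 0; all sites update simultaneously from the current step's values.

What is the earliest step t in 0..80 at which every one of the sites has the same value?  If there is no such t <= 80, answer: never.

Simulating step by step:
t=0: [198, 322, 93, 72, 359, 356, 250, 356, 97, 344, 264, 54, 120, 220, 173, 310]  (not all equal)
t=1: [274, 225, 132, 88, 214, 227, 247, 221, 145, 224, 278, 310, 179, 269, 288, 279]  (not all equal)
t=2: [277, 275, 204, 148, 283, 291, 272, 257, 259, 281, 265, 256, 288, 276, 260, 257]  (not all equal)
t=3: [263, 269, 284, 258, 261, 258, 270, 268, 267, 263, 269, 274, 261, 263, 271, 274]  (not all equal)
t=4: [270, 268, 264, 270, 272, 272, 267, 269, 270, 270, 267, 265, 271, 270, 267, 265]  (not all equal)
t=5: [267, 268, 270, 268, 266, 266, 268, 268, 267, 267, 269, 269, 267, 268, 269, 269]  (not all equal)
t=6: [269, 269, 268, 268, 269, 269, 268, 268, 269, 269, 268, 268, 269, 268, 268, 268]  (not all equal)
t=7: [268, 268, 268, 269, 268, 268, 268, 269, 268, 268, 268, 269, 268, 268, 269, 269]  (not all equal)
t=8: [269, 269, 268, 268, 269, 269, 268, 268, 269, 269, 268, 268, 269, 268, 268, 268]  (not all equal)

Answer: never
Key observation: The state at step 6 reappears at step 8 — the system is in a cycle of period 2 from step 6 on.  No step 0..8 is synchronized, and the cycle repeats forever, so no step up to 80 (or ever) has all sites equal.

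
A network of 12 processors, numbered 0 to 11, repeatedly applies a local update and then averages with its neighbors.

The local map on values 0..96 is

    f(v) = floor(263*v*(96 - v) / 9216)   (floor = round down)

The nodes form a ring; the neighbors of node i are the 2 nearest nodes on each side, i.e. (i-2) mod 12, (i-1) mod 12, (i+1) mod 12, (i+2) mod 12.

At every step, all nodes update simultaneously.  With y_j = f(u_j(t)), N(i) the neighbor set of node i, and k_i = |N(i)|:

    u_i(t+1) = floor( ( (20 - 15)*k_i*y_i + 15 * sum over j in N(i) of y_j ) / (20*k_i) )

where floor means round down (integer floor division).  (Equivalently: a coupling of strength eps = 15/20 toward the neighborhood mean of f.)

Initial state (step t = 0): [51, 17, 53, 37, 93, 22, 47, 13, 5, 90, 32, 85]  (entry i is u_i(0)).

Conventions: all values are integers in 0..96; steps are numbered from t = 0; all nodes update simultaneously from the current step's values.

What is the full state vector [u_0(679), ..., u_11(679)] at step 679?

Answer: [60, 60, 60, 60, 60, 60, 60, 60, 60, 60, 60, 60]
Key observation: The state at step 5, [60, 60, 60, 60, 60, 60, 60, 60, 60, 60, 60, 60], reappears at step 7: the system is in a cycle of period 2 from step 5 on.  Therefore the state at step 679 equals the state at step 5 + ((679 - 5) mod 2) = 5, which is [60, 60, 60, 60, 60, 60, 60, 60, 60, 60, 60, 60].

Derivation:
t=0: [51, 17, 53, 37, 93, 22, 47, 13, 5, 90, 32, 85]
t=1: [51, 50, 48, 44, 46, 42, 34, 33, 34, 27, 36, 39]
t=2: [63, 64, 65, 64, 63, 62, 61, 59, 58, 58, 60, 61]
t=3: [59, 58, 58, 58, 58, 59, 60, 61, 61, 61, 60, 60]
t=4: [61, 61, 62, 62, 61, 61, 61, 60, 60, 60, 60, 61]
t=5: [60, 60, 60, 60, 60, 60, 60, 60, 60, 60, 60, 60]
t=6: [61, 61, 61, 61, 61, 61, 61, 61, 61, 61, 61, 61]
t=7: [60, 60, 60, 60, 60, 60, 60, 60, 60, 60, 60, 60]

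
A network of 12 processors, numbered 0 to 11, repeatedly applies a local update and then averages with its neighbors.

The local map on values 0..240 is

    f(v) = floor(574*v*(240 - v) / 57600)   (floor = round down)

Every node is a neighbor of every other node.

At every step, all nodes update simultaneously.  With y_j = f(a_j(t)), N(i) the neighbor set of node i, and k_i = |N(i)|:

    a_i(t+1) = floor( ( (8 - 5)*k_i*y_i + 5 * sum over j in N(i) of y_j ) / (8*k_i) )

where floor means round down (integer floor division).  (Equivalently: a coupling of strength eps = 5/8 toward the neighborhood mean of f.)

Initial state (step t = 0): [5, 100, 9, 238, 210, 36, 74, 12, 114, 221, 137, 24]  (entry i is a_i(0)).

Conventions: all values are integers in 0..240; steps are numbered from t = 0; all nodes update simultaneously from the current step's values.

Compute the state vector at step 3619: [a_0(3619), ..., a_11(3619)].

Simulating step by step:
t=0: [5, 100, 9, 238, 210, 36, 74, 12, 114, 221, 137, 24]
t=1: [50, 91, 53, 48, 67, 70, 86, 55, 92, 60, 91, 63]
t=2: [107, 120, 109, 106, 114, 115, 119, 110, 120, 111, 120, 113]
t=3: [141, 142, 142, 141, 142, 142, 142, 142, 142, 142, 142, 142]
t=4: [138, 138, 138, 138, 138, 138, 138, 138, 138, 138, 138, 138]
t=5: [140, 140, 140, 140, 140, 140, 140, 140, 140, 140, 140, 140]
t=6: [139, 139, 139, 139, 139, 139, 139, 139, 139, 139, 139, 139]
t=7: [139, 139, 139, 139, 139, 139, 139, 139, 139, 139, 139, 139]

Answer: [139, 139, 139, 139, 139, 139, 139, 139, 139, 139, 139, 139]
Key observation: The state at step 6, [139, 139, 139, 139, 139, 139, 139, 139, 139, 139, 139, 139], reappears at step 7: the system is in a cycle of period 1 from step 6 on.  Therefore the state at step 3619 equals the state at step 6 + ((3619 - 6) mod 1) = 6, which is [139, 139, 139, 139, 139, 139, 139, 139, 139, 139, 139, 139].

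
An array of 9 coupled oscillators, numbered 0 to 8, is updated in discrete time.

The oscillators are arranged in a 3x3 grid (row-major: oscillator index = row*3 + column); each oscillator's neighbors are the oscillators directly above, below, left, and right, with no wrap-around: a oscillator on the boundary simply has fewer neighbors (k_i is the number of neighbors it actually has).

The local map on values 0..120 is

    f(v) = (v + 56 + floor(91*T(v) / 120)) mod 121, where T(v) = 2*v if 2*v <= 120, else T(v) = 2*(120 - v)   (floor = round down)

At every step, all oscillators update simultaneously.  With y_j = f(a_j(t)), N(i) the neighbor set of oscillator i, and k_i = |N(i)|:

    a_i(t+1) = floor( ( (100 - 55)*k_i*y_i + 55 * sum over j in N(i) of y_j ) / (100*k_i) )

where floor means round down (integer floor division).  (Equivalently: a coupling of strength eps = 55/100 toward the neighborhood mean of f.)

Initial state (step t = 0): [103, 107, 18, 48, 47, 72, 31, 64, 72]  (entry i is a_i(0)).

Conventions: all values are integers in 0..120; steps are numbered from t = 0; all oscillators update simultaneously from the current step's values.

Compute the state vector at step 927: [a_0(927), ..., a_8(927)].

Simulating step by step:
t=0: [103, 107, 18, 48, 47, 72, 31, 64, 72]
t=1: [60, 67, 83, 48, 62, 78, 43, 63, 80]
t=2: [76, 81, 76, 63, 78, 76, 57, 74, 77]
t=3: [78, 75, 76, 80, 77, 76, 79, 77, 77]
t=4: [76, 77, 77, 75, 76, 77, 76, 76, 77]
t=5: [77, 77, 77, 77, 77, 77, 77, 77, 77]
t=6: [77, 77, 77, 77, 77, 77, 77, 77, 77]

Answer: [77, 77, 77, 77, 77, 77, 77, 77, 77]
Key observation: The state at step 5, [77, 77, 77, 77, 77, 77, 77, 77, 77], reappears at step 6: the system is in a cycle of period 1 from step 5 on.  Therefore the state at step 927 equals the state at step 5 + ((927 - 5) mod 1) = 5, which is [77, 77, 77, 77, 77, 77, 77, 77, 77].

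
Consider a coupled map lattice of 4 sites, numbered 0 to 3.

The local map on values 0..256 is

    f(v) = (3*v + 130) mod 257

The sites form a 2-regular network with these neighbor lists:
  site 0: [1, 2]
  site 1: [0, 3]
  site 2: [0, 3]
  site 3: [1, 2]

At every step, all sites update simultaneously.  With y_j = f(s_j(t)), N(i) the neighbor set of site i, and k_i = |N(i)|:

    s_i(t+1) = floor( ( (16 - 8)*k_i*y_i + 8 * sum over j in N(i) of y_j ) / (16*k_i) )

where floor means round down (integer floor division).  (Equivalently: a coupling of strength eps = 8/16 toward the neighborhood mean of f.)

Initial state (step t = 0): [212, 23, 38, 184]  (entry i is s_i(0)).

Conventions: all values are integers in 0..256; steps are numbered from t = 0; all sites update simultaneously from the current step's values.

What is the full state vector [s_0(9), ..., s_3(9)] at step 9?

Simulating step by step:
t=0: [212, 23, 38, 184]
t=1: [236, 204, 227, 194]
t=2: [100, 180, 86, 166]
t=3: [158, 149, 137, 128]
t=4: [67, 54, 36, 22]
t=5: [105, 85, 186, 166]
t=6: [169, 139, 162, 132]
t=7: [95, 50, 84, 39]
t=8: [116, 112, 163, 160]
t=9: [189, 183, 131, 126]

Answer: [189, 183, 131, 126]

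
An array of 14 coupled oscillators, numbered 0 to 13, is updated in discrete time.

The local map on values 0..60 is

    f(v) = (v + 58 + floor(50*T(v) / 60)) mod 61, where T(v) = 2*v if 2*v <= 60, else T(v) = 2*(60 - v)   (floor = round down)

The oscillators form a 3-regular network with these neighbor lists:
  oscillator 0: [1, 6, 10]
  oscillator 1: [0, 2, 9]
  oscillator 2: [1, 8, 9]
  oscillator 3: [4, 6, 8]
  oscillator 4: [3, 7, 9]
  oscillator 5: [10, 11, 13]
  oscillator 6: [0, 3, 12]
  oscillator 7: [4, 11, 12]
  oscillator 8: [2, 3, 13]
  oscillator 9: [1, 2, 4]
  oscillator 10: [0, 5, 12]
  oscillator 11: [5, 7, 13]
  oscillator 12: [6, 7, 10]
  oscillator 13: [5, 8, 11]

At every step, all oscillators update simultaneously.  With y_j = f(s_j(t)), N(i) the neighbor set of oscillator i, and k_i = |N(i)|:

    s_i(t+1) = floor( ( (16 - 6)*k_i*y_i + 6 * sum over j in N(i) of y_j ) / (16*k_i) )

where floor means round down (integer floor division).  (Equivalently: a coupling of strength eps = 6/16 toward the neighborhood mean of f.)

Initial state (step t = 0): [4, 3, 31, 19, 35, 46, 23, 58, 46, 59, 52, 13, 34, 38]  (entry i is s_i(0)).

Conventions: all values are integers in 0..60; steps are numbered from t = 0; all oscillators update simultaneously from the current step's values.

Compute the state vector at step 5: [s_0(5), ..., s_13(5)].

Answer: [28, 12, 11, 28, 16, 25, 30, 33, 18, 7, 31, 26, 22, 23]

Derivation:
t=0: [4, 3, 31, 19, 35, 46, 23, 58, 46, 59, 52, 13, 34, 38]
t=1: [12, 13, 17, 38, 27, 8, 44, 43, 12, 39, 3, 28, 22, 11]
t=2: [23, 29, 35, 11, 8, 16, 15, 13, 27, 16, 15, 12, 36, 23]
t=3: [47, 21, 15, 24, 23, 39, 35, 26, 17, 29, 36, 34, 20, 45]
t=4: [12, 39, 36, 14, 38, 10, 14, 18, 31, 26, 15, 10, 34, 11]
t=5: [28, 12, 11, 28, 16, 25, 30, 33, 18, 7, 31, 26, 22, 23]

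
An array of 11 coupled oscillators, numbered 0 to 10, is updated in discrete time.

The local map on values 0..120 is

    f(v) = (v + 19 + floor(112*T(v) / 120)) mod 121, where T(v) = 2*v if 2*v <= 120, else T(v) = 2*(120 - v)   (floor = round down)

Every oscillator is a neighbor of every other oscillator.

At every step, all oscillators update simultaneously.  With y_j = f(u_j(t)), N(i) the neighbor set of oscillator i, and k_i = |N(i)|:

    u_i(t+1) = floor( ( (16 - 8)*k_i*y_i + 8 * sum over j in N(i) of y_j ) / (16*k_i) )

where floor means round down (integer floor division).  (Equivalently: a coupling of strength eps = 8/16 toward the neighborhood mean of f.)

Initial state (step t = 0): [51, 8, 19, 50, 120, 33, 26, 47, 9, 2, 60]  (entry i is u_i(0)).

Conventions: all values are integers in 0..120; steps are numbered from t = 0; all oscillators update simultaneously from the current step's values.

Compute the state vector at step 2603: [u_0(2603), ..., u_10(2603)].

Simulating step by step:
t=0: [51, 8, 19, 50, 120, 33, 26, 47, 9, 2, 60]
t=1: [49, 48, 62, 48, 37, 80, 71, 44, 49, 40, 61]
t=2: [38, 37, 52, 37, 23, 45, 48, 32, 38, 27, 52]
t=3: [26, 25, 44, 25, 61, 35, 39, 72, 26, 66, 44]
t=4: [78, 77, 47, 77, 67, 90, 40, 63, 78, 65, 47]
t=5: [50, 51, 41, 51, 55, 46, 32, 56, 50, 55, 41]
t=6: [43, 45, 32, 45, 50, 38, 74, 51, 43, 50, 32]
t=7: [34, 37, 74, 37, 43, 27, 50, 45, 34, 43, 74]
t=8: [80, 29, 53, 29, 37, 71, 46, 40, 80, 37, 53]
t=9: [49, 71, 47, 71, 27, 52, 38, 31, 49, 27, 47]
t=10: [47, 57, 45, 57, 73, 51, 33, 78, 47, 73, 45]
t=11: [42, 55, 40, 55, 54, 48, 79, 52, 42, 54, 40]
t=12: [28, 45, 25, 45, 43, 36, 44, 41, 28, 43, 25]
t=13: [70, 37, 66, 37, 35, 26, 36, 32, 70, 35, 66]
t=14: [62, 36, 63, 36, 88, 76, 35, 84, 62, 88, 63]
t=15: [59, 29, 59, 29, 49, 54, 82, 51, 59, 49, 59]
t=16: [64, 80, 64, 80, 51, 58, 57, 54, 64, 51, 64]
t=17: [61, 55, 61, 55, 51, 60, 59, 55, 61, 51, 61]
t=18: [64, 58, 64, 58, 53, 64, 63, 58, 64, 53, 64]
t=19: [64, 63, 64, 63, 56, 64, 64, 63, 64, 56, 64]
t=20: [65, 65, 65, 65, 61, 65, 65, 65, 65, 61, 65]
t=21: [65, 65, 65, 65, 67, 65, 65, 65, 65, 67, 65]
t=22: [64, 64, 64, 64, 63, 64, 64, 64, 64, 63, 64]
t=23: [66, 66, 66, 66, 66, 66, 66, 66, 66, 66, 66]
t=24: [64, 64, 64, 64, 64, 64, 64, 64, 64, 64, 64]
t=25: [66, 66, 66, 66, 66, 66, 66, 66, 66, 66, 66]

Answer: [66, 66, 66, 66, 66, 66, 66, 66, 66, 66, 66]
Key observation: The state at step 23, [66, 66, 66, 66, 66, 66, 66, 66, 66, 66, 66], reappears at step 25: the system is in a cycle of period 2 from step 23 on.  Therefore the state at step 2603 equals the state at step 23 + ((2603 - 23) mod 2) = 23, which is [66, 66, 66, 66, 66, 66, 66, 66, 66, 66, 66].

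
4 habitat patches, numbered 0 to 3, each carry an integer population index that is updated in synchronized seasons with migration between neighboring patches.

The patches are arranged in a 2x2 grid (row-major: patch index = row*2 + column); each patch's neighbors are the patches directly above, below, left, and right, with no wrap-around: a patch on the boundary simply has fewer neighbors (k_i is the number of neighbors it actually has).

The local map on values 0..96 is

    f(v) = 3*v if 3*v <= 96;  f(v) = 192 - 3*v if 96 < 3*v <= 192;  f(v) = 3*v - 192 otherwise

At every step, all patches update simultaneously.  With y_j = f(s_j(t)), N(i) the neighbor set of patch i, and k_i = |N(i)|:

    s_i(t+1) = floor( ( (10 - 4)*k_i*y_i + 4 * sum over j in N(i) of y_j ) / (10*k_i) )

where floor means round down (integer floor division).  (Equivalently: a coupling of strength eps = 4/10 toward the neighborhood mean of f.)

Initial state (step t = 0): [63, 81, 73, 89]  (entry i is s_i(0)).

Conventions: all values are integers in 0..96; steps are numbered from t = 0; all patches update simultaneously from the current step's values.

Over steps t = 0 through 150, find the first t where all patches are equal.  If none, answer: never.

Simulating step by step:
t=0: [63, 81, 73, 89]  (not all equal)
t=1: [17, 46, 31, 60]  (not all equal)
t=2: [60, 45, 68, 36]  (not all equal)
t=3: [21, 53, 26, 64]  (not all equal)
t=4: [60, 32, 59, 22]  (not all equal)
t=5: [29, 73, 24, 61]  (not all equal)
t=6: [72, 35, 62, 25]  (not all equal)
t=7: [33, 72, 23, 63]  (not all equal)
t=8: [74, 33, 60, 20]  (not all equal)
t=9: [39, 73, 25, 57]  (not all equal)
t=10: [65, 35, 64, 33]  (not all equal)
t=11: [19, 71, 19, 73]  (not all equal)
t=12: [49, 29, 51, 31]  (not all equal)
t=13: [52, 79, 51, 81]  (not all equal)
t=14: [38, 44, 40, 47]  (not all equal)
t=15: [73, 61, 69, 57]  (not all equal)
t=16: [21, 15, 18, 17]  (not all equal)
t=17: [57, 49, 55, 50]  (not all equal)
t=18: [27, 39, 28, 39]  (not all equal)
t=19: [80, 76, 81, 76]  (not all equal)
t=20: [46, 38, 47, 39]  (not all equal)
t=21: [58, 72, 56, 70]  (not all equal)
t=22: [20, 21, 21, 20]  (not all equal)
t=23: [61, 61, 61, 61]  (all equal)

Answer: 23
Key observation: Synchronization is absorbing here: once all patches are equal they stay equal, and step 23 is the first all-equal step.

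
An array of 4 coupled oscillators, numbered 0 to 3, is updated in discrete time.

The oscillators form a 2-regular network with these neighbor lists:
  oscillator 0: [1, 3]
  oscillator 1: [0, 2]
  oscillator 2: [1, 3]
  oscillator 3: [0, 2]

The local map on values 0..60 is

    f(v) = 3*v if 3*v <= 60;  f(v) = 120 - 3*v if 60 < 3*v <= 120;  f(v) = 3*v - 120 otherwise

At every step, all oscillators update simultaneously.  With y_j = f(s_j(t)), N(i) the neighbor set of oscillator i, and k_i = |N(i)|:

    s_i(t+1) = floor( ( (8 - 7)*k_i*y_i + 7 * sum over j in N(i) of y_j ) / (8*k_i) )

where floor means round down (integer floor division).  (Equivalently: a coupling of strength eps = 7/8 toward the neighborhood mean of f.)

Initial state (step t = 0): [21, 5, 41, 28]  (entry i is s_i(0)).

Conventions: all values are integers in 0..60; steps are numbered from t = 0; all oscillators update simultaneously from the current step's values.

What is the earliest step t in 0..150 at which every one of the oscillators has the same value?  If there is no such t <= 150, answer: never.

Answer: 11
Key observation: Synchronization is absorbing here: once all oscillators are equal they stay equal, and step 11 is the first all-equal step.

Derivation:
t=0: [21, 5, 41, 28]  (not all equal)
t=1: [29, 28, 22, 30]  (not all equal)
t=2: [33, 42, 35, 41]  (not all equal)
t=3: [6, 16, 5, 16]  (not all equal)
t=4: [44, 20, 43, 20]  (not all equal)
t=5: [54, 16, 53, 16]  (not all equal)
t=6: [47, 41, 46, 41]  (not all equal)
t=7: [5, 17, 4, 17]  (not all equal)
t=8: [46, 18, 46, 18]  (not all equal)
t=9: [49, 22, 49, 22]  (not all equal)
t=10: [50, 30, 50, 30]  (not all equal)
t=11: [30, 30, 30, 30]  (all equal)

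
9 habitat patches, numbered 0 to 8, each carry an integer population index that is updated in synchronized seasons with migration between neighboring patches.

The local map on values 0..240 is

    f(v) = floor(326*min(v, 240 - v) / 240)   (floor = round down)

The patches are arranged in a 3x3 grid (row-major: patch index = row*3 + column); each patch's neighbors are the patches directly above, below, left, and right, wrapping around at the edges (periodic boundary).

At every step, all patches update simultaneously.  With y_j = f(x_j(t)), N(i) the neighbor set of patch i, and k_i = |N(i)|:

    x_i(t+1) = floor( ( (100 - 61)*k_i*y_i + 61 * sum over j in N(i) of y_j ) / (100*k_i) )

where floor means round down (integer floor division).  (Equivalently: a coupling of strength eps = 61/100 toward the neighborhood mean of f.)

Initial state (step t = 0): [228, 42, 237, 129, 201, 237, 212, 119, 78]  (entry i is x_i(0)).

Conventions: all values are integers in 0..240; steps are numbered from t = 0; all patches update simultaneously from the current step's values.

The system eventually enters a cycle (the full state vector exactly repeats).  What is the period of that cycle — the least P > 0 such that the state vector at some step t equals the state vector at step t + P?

Answer: 4
Key observation: The state at step 14, [155, 155, 154, 156, 156, 155, 155, 155, 154], reappears at step 18 — and no state repeats earlier — so the cycle the system enters has period 4.

Derivation:
t=0: [228, 42, 237, 129, 201, 237, 212, 119, 78]
t=1: [44, 57, 29, 75, 77, 48, 80, 101, 72]
t=2: [72, 81, 60, 90, 98, 77, 102, 112, 91]
t=3: [106, 113, 97, 119, 126, 110, 129, 136, 120]
t=4: [146, 146, 143, 153, 152, 150, 151, 149, 150]
t=5: [125, 125, 127, 120, 121, 122, 121, 122, 123]
t=6: [157, 156, 155, 160, 160, 159, 159, 159, 158]
t=7: [111, 112, 113, 109, 109, 110, 110, 110, 111]
t=8: [150, 150, 151, 148, 148, 149, 149, 149, 150]
t=9: [122, 122, 121, 123, 123, 122, 122, 122, 122]
t=10: [159, 159, 160, 158, 158, 159, 159, 159, 160]
t=11: [109, 109, 108, 110, 110, 109, 109, 109, 108]
t=12: [147, 147, 146, 148, 148, 147, 147, 147, 146]
t=13: [125, 125, 126, 124, 124, 125, 125, 125, 126]
t=14: [155, 155, 154, 156, 156, 155, 155, 155, 154]
t=15: [115, 115, 115, 114, 114, 115, 115, 115, 115]
t=16: [155, 155, 156, 154, 154, 155, 155, 155, 156]
t=17: [115, 115, 114, 115, 115, 115, 115, 115, 114]
t=18: [155, 155, 154, 156, 156, 155, 155, 155, 154]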